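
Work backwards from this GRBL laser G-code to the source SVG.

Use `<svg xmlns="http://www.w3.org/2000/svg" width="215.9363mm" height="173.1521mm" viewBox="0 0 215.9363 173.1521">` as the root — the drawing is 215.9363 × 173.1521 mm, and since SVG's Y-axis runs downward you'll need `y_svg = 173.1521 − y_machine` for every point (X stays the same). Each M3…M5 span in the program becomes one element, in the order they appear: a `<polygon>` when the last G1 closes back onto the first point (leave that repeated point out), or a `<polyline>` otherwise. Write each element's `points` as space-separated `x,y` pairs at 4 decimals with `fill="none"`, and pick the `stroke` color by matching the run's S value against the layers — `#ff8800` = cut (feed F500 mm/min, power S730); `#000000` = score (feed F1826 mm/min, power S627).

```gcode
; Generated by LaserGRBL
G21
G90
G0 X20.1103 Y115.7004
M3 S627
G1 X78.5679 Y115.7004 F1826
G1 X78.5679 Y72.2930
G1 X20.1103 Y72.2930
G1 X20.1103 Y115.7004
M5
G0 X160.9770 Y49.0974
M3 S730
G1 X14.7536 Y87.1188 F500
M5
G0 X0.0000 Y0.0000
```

Each laser-on run becomes one SVG element. Flip Y back into SVG space with y_svg = 173.1521 − y_machine.

Run 1: the run's S627 means `#000000` (score). The run returns to its start, so emit a `<polygon>` with points (Y-flipped): 20.1103,57.4517 78.5679,57.4517 78.5679,100.8591 20.1103,100.8591.

Run 2: the run's S730 means `#ff8800` (cut). The run is open, so emit a `<polyline>` with points (Y-flipped): 160.9770,124.0547 14.7536,86.0333.

<svg xmlns="http://www.w3.org/2000/svg" width="215.9363mm" height="173.1521mm" viewBox="0 0 215.9363 173.1521">
  <polygon points="20.1103,57.4517 78.5679,57.4517 78.5679,100.8591 20.1103,100.8591" fill="none" stroke="#000000"/>
  <polyline points="160.9770,124.0547 14.7536,86.0333" fill="none" stroke="#ff8800"/>
</svg>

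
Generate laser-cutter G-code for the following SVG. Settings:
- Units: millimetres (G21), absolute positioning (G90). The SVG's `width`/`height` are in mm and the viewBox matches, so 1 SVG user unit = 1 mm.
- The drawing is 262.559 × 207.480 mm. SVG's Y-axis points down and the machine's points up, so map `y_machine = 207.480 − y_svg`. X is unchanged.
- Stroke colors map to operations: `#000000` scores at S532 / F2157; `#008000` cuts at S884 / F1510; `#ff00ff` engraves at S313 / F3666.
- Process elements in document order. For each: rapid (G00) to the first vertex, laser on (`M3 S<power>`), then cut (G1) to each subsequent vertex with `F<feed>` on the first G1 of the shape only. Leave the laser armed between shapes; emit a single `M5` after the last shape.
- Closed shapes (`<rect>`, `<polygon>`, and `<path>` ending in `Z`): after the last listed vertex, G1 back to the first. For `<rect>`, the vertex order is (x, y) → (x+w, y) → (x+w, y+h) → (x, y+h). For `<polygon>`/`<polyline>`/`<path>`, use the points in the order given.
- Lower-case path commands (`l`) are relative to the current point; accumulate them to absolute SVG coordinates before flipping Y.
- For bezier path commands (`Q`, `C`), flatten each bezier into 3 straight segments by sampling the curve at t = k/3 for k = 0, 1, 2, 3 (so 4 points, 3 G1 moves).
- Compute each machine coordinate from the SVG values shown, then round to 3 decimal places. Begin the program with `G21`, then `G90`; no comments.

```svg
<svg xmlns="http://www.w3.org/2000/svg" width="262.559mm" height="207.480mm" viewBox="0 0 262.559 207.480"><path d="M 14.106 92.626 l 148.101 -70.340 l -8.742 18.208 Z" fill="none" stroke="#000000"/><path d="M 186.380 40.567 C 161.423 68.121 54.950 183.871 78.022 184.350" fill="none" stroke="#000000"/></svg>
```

G21
G90
G00 X14.106 Y114.854
M3 S532
G1 X162.207 Y185.194 F2157
G1 X153.465 Y166.986
G1 X14.106 Y114.854
G00 X186.380 Y166.913
M3 S532
G1 X142.068 Y117.496 F2157
G1 X90.315 Y54.497
G1 X78.022 Y23.130
M5

viewBox `0 0 262.559 207.480` with mm width/height → 1 unit = 1 mm. Flip: y_m = 207.480 − y_svg.

**Shape 1** — `<path>` closed polygon, stroke `#000000` → score (S532, F2157). Machine vertices: (14.106,114.854) → (162.207,185.194) → (153.465,166.986) → (14.106,114.854). Closed: final G1 returns to the first vertex.

**Shape 2** — `<path>` cubic bezier, stroke `#000000` → score (S532, F2157). Control points (SVG): P0=(186.380,40.567), P1=(161.423,68.121), P2=(54.950,183.871), P3=(78.022,184.350); sampled at t=k/3. Machine vertices: (186.380,166.913) → (142.068,117.496) → (90.315,54.497) → (78.022,23.130). Open path.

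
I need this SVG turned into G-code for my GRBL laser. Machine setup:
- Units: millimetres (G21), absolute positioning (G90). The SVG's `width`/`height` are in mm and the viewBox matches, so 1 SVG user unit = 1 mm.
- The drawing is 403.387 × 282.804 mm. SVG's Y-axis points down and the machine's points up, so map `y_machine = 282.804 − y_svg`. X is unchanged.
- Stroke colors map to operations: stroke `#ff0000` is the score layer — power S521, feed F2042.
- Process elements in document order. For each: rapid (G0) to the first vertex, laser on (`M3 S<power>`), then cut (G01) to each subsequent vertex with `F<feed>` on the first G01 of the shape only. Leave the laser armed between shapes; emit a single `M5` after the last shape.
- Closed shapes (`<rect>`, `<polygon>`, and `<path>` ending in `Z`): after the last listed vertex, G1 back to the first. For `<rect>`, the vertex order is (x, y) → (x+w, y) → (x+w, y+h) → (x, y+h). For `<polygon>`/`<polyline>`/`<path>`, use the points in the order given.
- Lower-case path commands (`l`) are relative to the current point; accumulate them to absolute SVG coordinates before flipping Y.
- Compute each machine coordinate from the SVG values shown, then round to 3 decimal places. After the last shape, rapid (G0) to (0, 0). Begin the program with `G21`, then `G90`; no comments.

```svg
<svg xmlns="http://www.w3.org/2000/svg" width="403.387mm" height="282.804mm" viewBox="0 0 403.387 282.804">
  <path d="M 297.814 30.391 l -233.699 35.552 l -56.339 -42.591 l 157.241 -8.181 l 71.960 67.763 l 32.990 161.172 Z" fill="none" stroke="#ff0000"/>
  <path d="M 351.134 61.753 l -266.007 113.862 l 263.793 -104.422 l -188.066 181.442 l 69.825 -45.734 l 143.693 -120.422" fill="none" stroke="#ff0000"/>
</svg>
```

G21
G90
G0 X297.814 Y252.413
M3 S521
G01 X64.115 Y216.861 F2042
G01 X7.776 Y259.452
G01 X165.017 Y267.633
G01 X236.977 Y199.870
G01 X269.967 Y38.698
G01 X297.814 Y252.413
G0 X351.134 Y221.051
M3 S521
G01 X85.127 Y107.189 F2042
G01 X348.920 Y211.611
G01 X160.854 Y30.169
G01 X230.679 Y75.903
G01 X374.372 Y196.325
M5
G0 X0.000 Y0.000

Since the viewBox matches the mm dimensions, user units are millimetres directly. The only transform is the Y-flip y_m = 282.804 − y_svg.

Shape 1 is a closed polygon drawn with `<path>`. Its stroke #ff0000 means score at S521, F2042. After flipping Y the toolpath is (297.814,252.413) → (64.115,216.861) → (7.776,259.452) → (165.017,267.633) → (236.977,199.870) → (269.967,38.698) → (297.814,252.413), returning to the start.

Shape 2 is a open polyline drawn with `<path>`. Its stroke #ff0000 means score at S521, F2042. After flipping Y the toolpath is (351.134,221.051) → (85.127,107.189) → (348.920,211.611) → (160.854,30.169) → (230.679,75.903) → (374.372,196.325).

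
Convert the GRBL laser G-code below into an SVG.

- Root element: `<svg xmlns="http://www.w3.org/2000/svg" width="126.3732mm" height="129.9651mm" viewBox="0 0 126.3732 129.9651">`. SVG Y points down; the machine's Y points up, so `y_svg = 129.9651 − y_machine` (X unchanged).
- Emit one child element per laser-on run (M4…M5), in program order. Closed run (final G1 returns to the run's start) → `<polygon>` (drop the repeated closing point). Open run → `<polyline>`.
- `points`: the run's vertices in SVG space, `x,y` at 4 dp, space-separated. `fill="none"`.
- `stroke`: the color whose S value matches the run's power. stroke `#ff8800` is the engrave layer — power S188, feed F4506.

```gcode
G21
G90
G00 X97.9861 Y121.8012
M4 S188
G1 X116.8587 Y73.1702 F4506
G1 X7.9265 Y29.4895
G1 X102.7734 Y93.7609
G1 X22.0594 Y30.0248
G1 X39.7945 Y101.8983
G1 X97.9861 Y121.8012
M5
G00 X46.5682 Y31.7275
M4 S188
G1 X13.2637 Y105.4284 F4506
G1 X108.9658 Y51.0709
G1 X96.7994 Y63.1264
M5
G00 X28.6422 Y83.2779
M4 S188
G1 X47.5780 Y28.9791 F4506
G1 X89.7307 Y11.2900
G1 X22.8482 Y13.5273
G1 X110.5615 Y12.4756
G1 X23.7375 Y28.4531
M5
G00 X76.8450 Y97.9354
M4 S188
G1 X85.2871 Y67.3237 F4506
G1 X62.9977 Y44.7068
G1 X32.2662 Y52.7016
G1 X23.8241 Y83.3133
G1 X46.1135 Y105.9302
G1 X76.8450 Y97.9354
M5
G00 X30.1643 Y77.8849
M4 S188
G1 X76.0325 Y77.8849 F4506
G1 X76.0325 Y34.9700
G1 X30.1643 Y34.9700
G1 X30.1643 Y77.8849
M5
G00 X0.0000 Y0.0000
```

<svg xmlns="http://www.w3.org/2000/svg" width="126.3732mm" height="129.9651mm" viewBox="0 0 126.3732 129.9651">
  <polygon points="97.9861,8.1639 116.8587,56.7949 7.9265,100.4756 102.7734,36.2042 22.0594,99.9403 39.7945,28.0668" fill="none" stroke="#ff8800"/>
  <polyline points="46.5682,98.2376 13.2637,24.5367 108.9658,78.8942 96.7994,66.8387" fill="none" stroke="#ff8800"/>
  <polyline points="28.6422,46.6872 47.5780,100.9860 89.7307,118.6751 22.8482,116.4378 110.5615,117.4895 23.7375,101.5120" fill="none" stroke="#ff8800"/>
  <polygon points="76.8450,32.0297 85.2871,62.6414 62.9977,85.2583 32.2662,77.2635 23.8241,46.6518 46.1135,24.0349" fill="none" stroke="#ff8800"/>
  <polygon points="30.1643,52.0802 76.0325,52.0802 76.0325,94.9951 30.1643,94.9951" fill="none" stroke="#ff8800"/>
</svg>

y_svg = 129.9651 − y_m. Every run uses S188, so all elements get stroke `#ff8800` (engrave).

[1] closed run; points: 97.9861,8.1639 116.8587,56.7949 7.9265,100.4756 102.7734,36.2042 22.0594,99.9403 39.7945,28.0668

[2] open run; points: 46.5682,98.2376 13.2637,24.5367 108.9658,78.8942 96.7994,66.8387

[3] open run; points: 28.6422,46.6872 47.5780,100.9860 89.7307,118.6751 22.8482,116.4378 110.5615,117.4895 23.7375,101.5120

[4] closed run; points: 76.8450,32.0297 85.2871,62.6414 62.9977,85.2583 32.2662,77.2635 23.8241,46.6518 46.1135,24.0349

[5] closed run; points: 30.1643,52.0802 76.0325,52.0802 76.0325,94.9951 30.1643,94.9951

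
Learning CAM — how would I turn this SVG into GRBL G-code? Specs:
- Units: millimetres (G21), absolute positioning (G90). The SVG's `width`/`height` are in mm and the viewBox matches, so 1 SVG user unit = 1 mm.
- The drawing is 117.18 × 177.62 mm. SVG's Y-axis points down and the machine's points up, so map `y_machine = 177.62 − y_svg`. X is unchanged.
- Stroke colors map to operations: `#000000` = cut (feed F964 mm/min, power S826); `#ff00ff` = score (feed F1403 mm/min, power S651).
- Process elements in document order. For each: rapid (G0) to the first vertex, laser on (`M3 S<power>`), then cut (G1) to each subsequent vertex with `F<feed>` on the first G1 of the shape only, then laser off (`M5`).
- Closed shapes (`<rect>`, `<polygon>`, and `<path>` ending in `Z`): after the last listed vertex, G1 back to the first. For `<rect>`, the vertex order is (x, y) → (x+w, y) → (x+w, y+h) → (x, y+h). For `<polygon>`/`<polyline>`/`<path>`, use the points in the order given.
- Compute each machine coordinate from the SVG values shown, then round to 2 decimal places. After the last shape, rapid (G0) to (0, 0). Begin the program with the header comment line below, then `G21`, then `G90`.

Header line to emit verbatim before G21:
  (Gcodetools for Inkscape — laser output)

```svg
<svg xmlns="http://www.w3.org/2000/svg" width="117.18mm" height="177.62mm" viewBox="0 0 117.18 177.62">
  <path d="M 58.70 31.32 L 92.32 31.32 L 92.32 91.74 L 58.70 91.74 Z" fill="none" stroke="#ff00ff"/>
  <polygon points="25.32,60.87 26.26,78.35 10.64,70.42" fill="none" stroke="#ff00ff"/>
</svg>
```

Since the viewBox matches the mm dimensions, user units are millimetres directly. The only transform is the Y-flip y_m = 177.62 − y_svg.

Shape 1 is a rectangle drawn with `<path>`. Its stroke #ff00ff means score at S651, F1403. After flipping Y the toolpath is (58.70,146.30) → (92.32,146.30) → (92.32,85.88) → (58.70,85.88) → (58.70,146.30), returning to the start.

Shape 2 is a regular polygon drawn with `<polygon>`. Its stroke #ff00ff means score at S651, F1403. After flipping Y the toolpath is (25.32,116.75) → (26.26,99.27) → (10.64,107.20) → (25.32,116.75), returning to the start.

(Gcodetools for Inkscape — laser output)
G21
G90
G0 X58.70 Y146.30
M3 S651
G1 X92.32 Y146.30 F1403
G1 X92.32 Y85.88
G1 X58.70 Y85.88
G1 X58.70 Y146.30
M5
G0 X25.32 Y116.75
M3 S651
G1 X26.26 Y99.27 F1403
G1 X10.64 Y107.20
G1 X25.32 Y116.75
M5
G0 X0.00 Y0.00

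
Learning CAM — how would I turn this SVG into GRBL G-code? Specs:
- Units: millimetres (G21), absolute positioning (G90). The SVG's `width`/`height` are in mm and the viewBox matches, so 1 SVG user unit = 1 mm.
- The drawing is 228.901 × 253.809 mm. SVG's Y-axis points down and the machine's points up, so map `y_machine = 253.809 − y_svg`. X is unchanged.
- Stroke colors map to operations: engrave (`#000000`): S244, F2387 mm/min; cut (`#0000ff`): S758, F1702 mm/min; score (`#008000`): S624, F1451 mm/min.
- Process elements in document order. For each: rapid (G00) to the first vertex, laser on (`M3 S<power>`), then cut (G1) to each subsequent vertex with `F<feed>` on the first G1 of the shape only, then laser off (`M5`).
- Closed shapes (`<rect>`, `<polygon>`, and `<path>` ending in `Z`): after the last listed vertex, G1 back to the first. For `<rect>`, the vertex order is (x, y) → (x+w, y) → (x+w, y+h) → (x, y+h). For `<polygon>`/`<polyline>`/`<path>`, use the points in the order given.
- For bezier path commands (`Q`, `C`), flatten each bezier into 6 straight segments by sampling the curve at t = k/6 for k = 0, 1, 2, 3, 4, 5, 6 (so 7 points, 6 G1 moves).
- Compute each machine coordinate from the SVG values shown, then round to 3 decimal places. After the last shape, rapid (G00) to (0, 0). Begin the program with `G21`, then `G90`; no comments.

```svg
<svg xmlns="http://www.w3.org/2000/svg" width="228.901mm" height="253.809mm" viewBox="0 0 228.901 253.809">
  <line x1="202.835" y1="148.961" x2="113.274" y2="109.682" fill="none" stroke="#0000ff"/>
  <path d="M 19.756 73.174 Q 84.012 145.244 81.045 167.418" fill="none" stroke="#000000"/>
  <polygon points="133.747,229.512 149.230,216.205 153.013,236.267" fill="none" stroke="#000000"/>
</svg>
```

viewBox `0 0 228.901 253.809` with mm width/height → 1 unit = 1 mm. Flip: y_m = 253.809 − y_svg.

**Shape 1** — `<line>` line segment, stroke `#0000ff` → cut (S758, F1702). Machine vertices: (202.835,104.848) → (113.274,144.127). Open path.

**Shape 2** — `<path>` quadratic bezier, stroke `#000000` → engrave (S244, F2387). Control points (SVG): P0=(19.756,73.174), P1=(84.012,145.244), P2=(81.045,167.418); sampled at t=k/6. Machine vertices: (19.756,180.635) → (39.307,157.998) → (55.124,138.132) → (67.206,121.039) → (75.554,106.718) → (80.167,95.168) → (81.045,86.391). Open path.

**Shape 3** — `<polygon>` regular polygon, stroke `#000000` → engrave (S244, F2387). Machine vertices: (133.747,24.297) → (149.230,37.604) → (153.013,17.542) → (133.747,24.297). Closed: final G1 returns to the first vertex.

G21
G90
G00 X202.835 Y104.848
M3 S758
G1 X113.274 Y144.127 F1702
M5
G00 X19.756 Y180.635
M3 S244
G1 X39.307 Y157.998 F2387
G1 X55.124 Y138.132
G1 X67.206 Y121.039
G1 X75.554 Y106.718
G1 X80.167 Y95.168
G1 X81.045 Y86.391
M5
G00 X133.747 Y24.297
M3 S244
G1 X149.230 Y37.604 F2387
G1 X153.013 Y17.542
G1 X133.747 Y24.297
M5
G00 X0.000 Y0.000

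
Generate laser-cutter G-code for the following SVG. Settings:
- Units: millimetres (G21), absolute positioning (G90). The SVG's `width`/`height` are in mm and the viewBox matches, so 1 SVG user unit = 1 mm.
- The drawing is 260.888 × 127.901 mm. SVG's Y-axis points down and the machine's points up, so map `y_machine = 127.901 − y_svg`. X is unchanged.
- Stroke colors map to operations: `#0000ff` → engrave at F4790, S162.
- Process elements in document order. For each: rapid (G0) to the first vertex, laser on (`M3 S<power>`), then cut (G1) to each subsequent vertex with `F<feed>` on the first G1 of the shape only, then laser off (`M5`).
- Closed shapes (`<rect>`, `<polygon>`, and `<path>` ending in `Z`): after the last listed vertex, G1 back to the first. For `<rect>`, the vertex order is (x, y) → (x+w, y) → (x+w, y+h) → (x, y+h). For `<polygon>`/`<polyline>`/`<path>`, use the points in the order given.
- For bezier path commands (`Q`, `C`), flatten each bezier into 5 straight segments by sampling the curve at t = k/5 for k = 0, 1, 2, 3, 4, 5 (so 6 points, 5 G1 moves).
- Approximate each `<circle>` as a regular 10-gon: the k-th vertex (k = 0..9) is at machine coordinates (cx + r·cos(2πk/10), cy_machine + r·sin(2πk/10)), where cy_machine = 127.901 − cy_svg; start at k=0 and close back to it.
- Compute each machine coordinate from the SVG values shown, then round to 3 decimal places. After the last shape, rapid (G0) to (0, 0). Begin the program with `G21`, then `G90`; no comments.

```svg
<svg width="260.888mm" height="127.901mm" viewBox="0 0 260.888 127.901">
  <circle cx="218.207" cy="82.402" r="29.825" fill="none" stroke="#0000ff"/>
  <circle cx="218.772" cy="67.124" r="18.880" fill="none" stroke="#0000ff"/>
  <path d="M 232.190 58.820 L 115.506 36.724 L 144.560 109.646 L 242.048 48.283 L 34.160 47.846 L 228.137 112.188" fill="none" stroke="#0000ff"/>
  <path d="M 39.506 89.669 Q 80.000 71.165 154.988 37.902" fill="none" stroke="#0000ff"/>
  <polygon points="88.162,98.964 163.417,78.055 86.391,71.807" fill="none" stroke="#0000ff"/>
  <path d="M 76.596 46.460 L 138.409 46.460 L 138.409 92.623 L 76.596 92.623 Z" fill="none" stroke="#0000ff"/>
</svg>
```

G21
G90
G0 X248.032 Y45.499
M3 S162
G1 X242.336 Y63.030 F4790
G1 X227.423 Y73.864
G1 X208.991 Y73.864
G1 X194.078 Y63.030
G1 X188.382 Y45.499
G1 X194.078 Y27.968
G1 X208.991 Y17.134
G1 X227.423 Y17.134
G1 X242.336 Y27.968
G1 X248.032 Y45.499
M5
G0 X237.652 Y60.777
M3 S162
G1 X234.046 Y71.874 F4790
G1 X224.606 Y78.733
G1 X212.938 Y78.733
G1 X203.498 Y71.874
G1 X199.892 Y60.777
G1 X203.498 Y49.680
G1 X212.938 Y42.821
G1 X224.606 Y42.821
G1 X234.046 Y49.680
G1 X237.652 Y60.777
M5
G0 X232.190 Y69.081
M3 S162
G1 X115.506 Y91.177 F4790
G1 X144.560 Y18.255
G1 X242.048 Y79.618
G1 X34.160 Y80.055
G1 X228.137 Y15.713
M5
G0 X39.506 Y38.232
M3 S162
G1 X57.083 Y46.224 F4790
G1 X77.420 Y55.397
G1 X100.517 Y65.750
G1 X126.373 Y77.284
G1 X154.988 Y89.999
M5
G0 X88.162 Y28.937
M3 S162
G1 X163.417 Y49.846 F4790
G1 X86.391 Y56.094
G1 X88.162 Y28.937
M5
G0 X76.596 Y81.441
M3 S162
G1 X138.409 Y81.441 F4790
G1 X138.409 Y35.278
G1 X76.596 Y35.278
G1 X76.596 Y81.441
M5
G0 X0.000 Y0.000

viewBox `0 0 260.888 127.901` with mm width/height → 1 unit = 1 mm. Flip: y_m = 127.901 − y_svg.

**Shape 1** — `<circle>` circle, stroke `#0000ff` → engrave (S162, F4790). Machine vertices: (248.032,45.499) → (242.336,63.030) → (227.423,73.864) → (208.991,73.864) → (194.078,63.030) → (188.382,45.499) → (194.078,27.968) → (208.991,17.134) → (227.423,17.134) → (242.336,27.968) → (248.032,45.499). Closed: final G1 returns to the first vertex.

**Shape 2** — `<circle>` circle, stroke `#0000ff` → engrave (S162, F4790). Machine vertices: (237.652,60.777) → (234.046,71.874) → (224.606,78.733) → (212.938,78.733) → (203.498,71.874) → (199.892,60.777) → (203.498,49.680) → (212.938,42.821) → (224.606,42.821) → (234.046,49.680) → (237.652,60.777). Closed: final G1 returns to the first vertex.

**Shape 3** — `<path>` open polyline, stroke `#0000ff` → engrave (S162, F4790). Machine vertices: (232.190,69.081) → (115.506,91.177) → (144.560,18.255) → (242.048,79.618) → (34.160,80.055) → (228.137,15.713). Open path.

**Shape 4** — `<path>` quadratic bezier, stroke `#0000ff` → engrave (S162, F4790). Control points (SVG): P0=(39.506,89.669), P1=(80.000,71.165), P2=(154.988,37.902); sampled at t=k/5. Machine vertices: (39.506,38.232) → (57.083,46.224) → (77.420,55.397) → (100.517,65.750) → (126.373,77.284) → (154.988,89.999). Open path.

**Shape 5** — `<polygon>` closed polygon, stroke `#0000ff` → engrave (S162, F4790). Machine vertices: (88.162,28.937) → (163.417,49.846) → (86.391,56.094) → (88.162,28.937). Closed: final G1 returns to the first vertex.

**Shape 6** — `<path>` rectangle, stroke `#0000ff` → engrave (S162, F4790). Machine vertices: (76.596,81.441) → (138.409,81.441) → (138.409,35.278) → (76.596,35.278) → (76.596,81.441). Closed: final G1 returns to the first vertex.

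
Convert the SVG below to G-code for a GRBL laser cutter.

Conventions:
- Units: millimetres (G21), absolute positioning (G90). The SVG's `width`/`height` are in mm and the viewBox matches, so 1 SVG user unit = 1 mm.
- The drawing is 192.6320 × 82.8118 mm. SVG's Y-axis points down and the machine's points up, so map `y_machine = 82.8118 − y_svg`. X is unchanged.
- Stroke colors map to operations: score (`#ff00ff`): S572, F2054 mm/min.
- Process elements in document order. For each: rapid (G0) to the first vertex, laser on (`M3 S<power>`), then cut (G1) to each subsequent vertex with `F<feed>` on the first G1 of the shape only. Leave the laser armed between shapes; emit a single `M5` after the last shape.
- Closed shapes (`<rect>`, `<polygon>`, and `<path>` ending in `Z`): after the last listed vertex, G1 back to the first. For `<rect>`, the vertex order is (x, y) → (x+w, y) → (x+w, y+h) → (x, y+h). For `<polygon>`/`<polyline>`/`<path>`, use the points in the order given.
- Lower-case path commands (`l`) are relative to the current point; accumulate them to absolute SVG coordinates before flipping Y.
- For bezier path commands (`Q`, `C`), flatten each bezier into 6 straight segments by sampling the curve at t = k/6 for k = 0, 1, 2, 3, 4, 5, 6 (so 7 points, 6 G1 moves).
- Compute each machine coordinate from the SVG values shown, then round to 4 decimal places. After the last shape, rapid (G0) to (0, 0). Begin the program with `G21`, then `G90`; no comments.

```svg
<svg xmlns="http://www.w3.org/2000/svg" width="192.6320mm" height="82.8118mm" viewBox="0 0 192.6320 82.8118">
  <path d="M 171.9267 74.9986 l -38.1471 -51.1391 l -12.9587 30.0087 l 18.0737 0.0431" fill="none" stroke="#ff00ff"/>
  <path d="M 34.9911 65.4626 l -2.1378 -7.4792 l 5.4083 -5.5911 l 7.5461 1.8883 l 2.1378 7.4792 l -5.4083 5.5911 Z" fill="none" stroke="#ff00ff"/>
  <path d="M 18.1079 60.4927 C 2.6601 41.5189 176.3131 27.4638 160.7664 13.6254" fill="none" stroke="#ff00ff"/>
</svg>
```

G21
G90
G0 X171.9267 Y7.8132
M3 S572
G1 X133.7796 Y58.9523 F2054
G1 X120.8209 Y28.9436
G1 X138.8946 Y28.9005
G0 X34.9911 Y17.3492
M3 S572
G1 X32.8533 Y24.8284 F2054
G1 X38.2616 Y30.4195
G1 X45.8077 Y28.5312
G1 X47.9455 Y21.0520
G1 X42.5372 Y15.4609
G1 X34.9911 Y17.3492
G0 X18.1079 Y22.3191
M3 S572
G1 X24.3910 Y31.4179 F2054
G1 X51.6826 Y39.8275
G1 X89.4742 Y47.6785
G1 X127.2577 Y55.1016
G1 X154.5245 Y62.2274
G1 X160.7664 Y69.1864
M5
G0 X0.0000 Y0.0000

Since the viewBox matches the mm dimensions, user units are millimetres directly. The only transform is the Y-flip y_m = 82.8118 − y_svg.

Shape 1 is a open polyline drawn with `<path>`. Its stroke #ff00ff means score at S572, F2054. After flipping Y the toolpath is (171.9267,7.8132) → (133.7796,58.9523) → (120.8209,28.9436) → (138.8946,28.9005).

Shape 2 is a regular polygon drawn with `<path>`. Its stroke #ff00ff means score at S572, F2054. After flipping Y the toolpath is (34.9911,17.3492) → (32.8533,24.8284) → (38.2616,30.4195) → (45.8077,28.5312) → (47.9455,21.0520) → (42.5372,15.4609) → (34.9911,17.3492), returning to the start.

Shape 3 is a cubic bezier drawn with `<path>`. Its stroke #ff00ff means score at S572, F2054. After flipping Y the toolpath is (18.1079,22.3191) → (24.3910,31.4179) → (51.6826,39.8275) → (89.4742,47.6785) → (127.2577,55.1016) → (154.5245,62.2274) → (160.7664,69.1864).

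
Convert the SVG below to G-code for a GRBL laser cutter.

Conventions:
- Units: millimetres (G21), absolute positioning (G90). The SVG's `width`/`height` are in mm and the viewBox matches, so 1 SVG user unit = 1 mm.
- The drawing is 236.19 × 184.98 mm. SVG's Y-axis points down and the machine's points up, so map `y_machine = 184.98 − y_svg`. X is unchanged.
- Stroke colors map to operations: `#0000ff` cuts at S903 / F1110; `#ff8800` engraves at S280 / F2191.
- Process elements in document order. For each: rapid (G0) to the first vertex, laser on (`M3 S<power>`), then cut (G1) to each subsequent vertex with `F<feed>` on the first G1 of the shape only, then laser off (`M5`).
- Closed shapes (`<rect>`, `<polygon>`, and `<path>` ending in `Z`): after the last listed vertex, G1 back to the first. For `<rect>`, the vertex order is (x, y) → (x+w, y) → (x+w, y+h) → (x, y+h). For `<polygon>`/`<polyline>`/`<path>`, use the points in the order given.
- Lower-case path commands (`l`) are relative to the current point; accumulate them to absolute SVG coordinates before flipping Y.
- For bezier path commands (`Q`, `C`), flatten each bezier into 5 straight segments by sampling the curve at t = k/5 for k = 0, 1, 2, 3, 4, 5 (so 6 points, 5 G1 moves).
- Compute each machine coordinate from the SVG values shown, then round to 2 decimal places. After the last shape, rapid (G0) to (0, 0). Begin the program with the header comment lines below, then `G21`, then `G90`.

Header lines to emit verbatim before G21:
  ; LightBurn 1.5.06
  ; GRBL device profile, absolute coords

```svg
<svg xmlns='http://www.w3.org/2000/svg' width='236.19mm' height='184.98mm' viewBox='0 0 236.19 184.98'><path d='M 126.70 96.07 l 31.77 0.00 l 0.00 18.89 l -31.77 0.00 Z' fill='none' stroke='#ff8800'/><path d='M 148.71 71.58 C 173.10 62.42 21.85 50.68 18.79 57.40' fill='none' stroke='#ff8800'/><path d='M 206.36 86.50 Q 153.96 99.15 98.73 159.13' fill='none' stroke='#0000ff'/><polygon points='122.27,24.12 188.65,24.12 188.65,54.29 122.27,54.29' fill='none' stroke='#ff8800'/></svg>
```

viewBox `0 0 236.19 184.98` with mm width/height → 1 unit = 1 mm. Flip: y_m = 184.98 − y_svg.

**Shape 1** — `<path>` rectangle, stroke `#ff8800` → engrave (S280, F2191). Machine vertices: (126.70,88.91) → (158.47,88.91) → (158.47,70.02) → (126.70,70.02) → (126.70,88.91). Closed: final G1 returns to the first vertex.

**Shape 2** — `<path>` cubic bezier, stroke `#ff8800` → engrave (S280, F2191). Control points (SVG): P0=(148.71,71.58), P1=(173.10,62.42), P2=(21.85,50.68), P3=(18.79,57.40); sampled at t=k/5. Machine vertices: (148.71,113.40) → (144.86,119.04) → (114.40,124.28) → (72.87,128.13) → (35.82,129.57) → (18.79,127.58). Open path.

**Shape 3** — `<path>` quadratic bezier, stroke `#0000ff` → cut (S903, F1110). Control points (SVG): P0=(206.36,86.50), P1=(153.96,99.15), P2=(98.73,159.13); sampled at t=k/5. Machine vertices: (206.36,98.48) → (185.29,91.53) → (163.99,80.79) → (142.46,66.26) → (120.71,47.95) → (98.73,25.85). Open path.

**Shape 4** — `<polygon>` rectangle, stroke `#ff8800` → engrave (S280, F2191). Machine vertices: (122.27,160.86) → (188.65,160.86) → (188.65,130.69) → (122.27,130.69) → (122.27,160.86). Closed: final G1 returns to the first vertex.

; LightBurn 1.5.06
; GRBL device profile, absolute coords
G21
G90
G0 X126.70 Y88.91
M3 S280
G1 X158.47 Y88.91 F2191
G1 X158.47 Y70.02
G1 X126.70 Y70.02
G1 X126.70 Y88.91
M5
G0 X148.71 Y113.40
M3 S280
G1 X144.86 Y119.04 F2191
G1 X114.40 Y124.28
G1 X72.87 Y128.13
G1 X35.82 Y129.57
G1 X18.79 Y127.58
M5
G0 X206.36 Y98.48
M3 S903
G1 X185.29 Y91.53 F1110
G1 X163.99 Y80.79
G1 X142.46 Y66.26
G1 X120.71 Y47.95
G1 X98.73 Y25.85
M5
G0 X122.27 Y160.86
M3 S280
G1 X188.65 Y160.86 F2191
G1 X188.65 Y130.69
G1 X122.27 Y130.69
G1 X122.27 Y160.86
M5
G0 X0.00 Y0.00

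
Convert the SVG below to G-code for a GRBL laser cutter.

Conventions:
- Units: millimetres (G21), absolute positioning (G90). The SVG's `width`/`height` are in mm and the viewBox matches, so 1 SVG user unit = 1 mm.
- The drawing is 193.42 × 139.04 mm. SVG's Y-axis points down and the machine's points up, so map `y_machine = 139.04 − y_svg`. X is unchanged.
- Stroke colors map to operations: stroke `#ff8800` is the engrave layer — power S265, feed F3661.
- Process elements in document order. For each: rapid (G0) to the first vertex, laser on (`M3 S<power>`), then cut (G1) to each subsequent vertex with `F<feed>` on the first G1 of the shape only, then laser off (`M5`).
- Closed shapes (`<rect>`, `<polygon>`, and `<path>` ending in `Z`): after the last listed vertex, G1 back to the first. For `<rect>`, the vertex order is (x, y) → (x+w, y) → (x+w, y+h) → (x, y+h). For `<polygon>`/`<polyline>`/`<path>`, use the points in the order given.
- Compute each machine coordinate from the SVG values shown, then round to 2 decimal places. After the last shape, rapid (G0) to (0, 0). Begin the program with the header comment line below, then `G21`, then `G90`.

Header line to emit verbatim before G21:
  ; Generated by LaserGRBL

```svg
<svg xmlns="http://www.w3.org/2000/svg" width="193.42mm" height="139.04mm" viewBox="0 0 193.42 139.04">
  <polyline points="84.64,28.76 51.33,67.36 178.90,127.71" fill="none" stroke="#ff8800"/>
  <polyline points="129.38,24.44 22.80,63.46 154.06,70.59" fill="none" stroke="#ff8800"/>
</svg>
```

; Generated by LaserGRBL
G21
G90
G0 X84.64 Y110.28
M3 S265
G1 X51.33 Y71.68 F3661
G1 X178.90 Y11.33
M5
G0 X129.38 Y114.60
M3 S265
G1 X22.80 Y75.58 F3661
G1 X154.06 Y68.45
M5
G0 X0.00 Y0.00

1 u = 1 mm; y_m = 139.04 − y.

[1] `<polyline>` open polyline, #ff8800→engrave S265 F3661: (84.64,110.28) → (51.33,71.68) → (178.90,11.33)

[2] `<polyline>` open polyline, #ff8800→engrave S265 F3661: (129.38,114.60) → (22.80,75.58) → (154.06,68.45)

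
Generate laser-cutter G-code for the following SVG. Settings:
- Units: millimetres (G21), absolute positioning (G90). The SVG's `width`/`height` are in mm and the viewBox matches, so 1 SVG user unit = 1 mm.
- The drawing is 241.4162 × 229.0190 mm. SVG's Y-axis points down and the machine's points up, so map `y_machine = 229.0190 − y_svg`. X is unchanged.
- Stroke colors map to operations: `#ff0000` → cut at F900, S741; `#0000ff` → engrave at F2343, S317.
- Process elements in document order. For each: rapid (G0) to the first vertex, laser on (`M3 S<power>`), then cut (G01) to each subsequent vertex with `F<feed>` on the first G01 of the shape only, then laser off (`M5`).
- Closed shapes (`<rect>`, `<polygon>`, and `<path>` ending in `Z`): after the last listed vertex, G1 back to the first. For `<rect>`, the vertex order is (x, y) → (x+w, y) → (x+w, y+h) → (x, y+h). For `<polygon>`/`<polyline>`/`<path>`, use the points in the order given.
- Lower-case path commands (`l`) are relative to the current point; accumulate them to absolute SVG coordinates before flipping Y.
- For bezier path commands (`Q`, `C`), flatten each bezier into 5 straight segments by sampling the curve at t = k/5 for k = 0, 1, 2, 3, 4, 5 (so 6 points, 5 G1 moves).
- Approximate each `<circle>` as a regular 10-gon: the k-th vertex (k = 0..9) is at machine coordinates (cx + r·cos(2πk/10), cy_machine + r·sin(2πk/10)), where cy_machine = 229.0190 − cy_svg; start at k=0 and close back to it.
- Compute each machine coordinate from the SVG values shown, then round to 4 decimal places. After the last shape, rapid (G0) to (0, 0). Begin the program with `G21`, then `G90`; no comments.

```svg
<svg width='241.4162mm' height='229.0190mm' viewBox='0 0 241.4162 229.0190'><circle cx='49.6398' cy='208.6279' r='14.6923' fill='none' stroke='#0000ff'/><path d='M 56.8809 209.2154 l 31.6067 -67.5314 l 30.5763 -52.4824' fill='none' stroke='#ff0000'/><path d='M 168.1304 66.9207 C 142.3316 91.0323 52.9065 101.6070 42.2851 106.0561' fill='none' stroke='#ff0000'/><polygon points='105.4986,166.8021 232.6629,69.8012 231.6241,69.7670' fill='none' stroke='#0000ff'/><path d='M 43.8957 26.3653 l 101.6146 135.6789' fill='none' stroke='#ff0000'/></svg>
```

viewBox `0 0 241.4162 229.0190` with mm width/height → 1 unit = 1 mm. Flip: y_m = 229.0190 − y_svg.

**Shape 1** — `<circle>` circle, stroke `#0000ff` → engrave (S317, F2343). Machine vertices: (64.3321,20.3911) → (61.5261,29.0270) → (54.1800,34.3643) → (45.0996,34.3643) → (37.7535,29.0270) → (34.9475,20.3911) → (37.7535,11.7552) → (45.0996,6.4179) → (54.1800,6.4179) → (61.5261,11.7552) → (64.3321,20.3911). Closed: final G1 returns to the first vertex.

**Shape 2** — `<path>` open polyline, stroke `#ff0000` → cut (S741, F900). Machine vertices: (56.8809,19.8036) → (88.4876,87.3350) → (119.0639,139.8174). Open path.

**Shape 3** — `<path>` cubic bezier, stroke `#ff0000` → cut (S741, F900). Control points (SVG): P0=(168.1304,66.9207), P1=(142.3316,91.0323), P2=(52.9065,101.6070), P3=(42.2851,106.0561); sampled at t=k/5. Machine vertices: (168.1304,162.0983) → (146.1554,149.1965) → (115.7467,139.1878) → (83.7410,131.7164) → (56.9749,126.4267) → (42.2851,122.9629). Open path.

**Shape 4** — `<polygon>` closed polygon, stroke `#0000ff` → engrave (S317, F2343). Machine vertices: (105.4986,62.2169) → (232.6629,159.2178) → (231.6241,159.2520) → (105.4986,62.2169). Closed: final G1 returns to the first vertex.

**Shape 5** — `<path>` line segment, stroke `#ff0000` → cut (S741, F900). Machine vertices: (43.8957,202.6537) → (145.5103,66.9748). Open path.

G21
G90
G0 X64.3321 Y20.3911
M3 S317
G01 X61.5261 Y29.0270 F2343
G01 X54.1800 Y34.3643
G01 X45.0996 Y34.3643
G01 X37.7535 Y29.0270
G01 X34.9475 Y20.3911
G01 X37.7535 Y11.7552
G01 X45.0996 Y6.4179
G01 X54.1800 Y6.4179
G01 X61.5261 Y11.7552
G01 X64.3321 Y20.3911
M5
G0 X56.8809 Y19.8036
M3 S741
G01 X88.4876 Y87.3350 F900
G01 X119.0639 Y139.8174
M5
G0 X168.1304 Y162.0983
M3 S741
G01 X146.1554 Y149.1965 F900
G01 X115.7467 Y139.1878
G01 X83.7410 Y131.7164
G01 X56.9749 Y126.4267
G01 X42.2851 Y122.9629
M5
G0 X105.4986 Y62.2169
M3 S317
G01 X232.6629 Y159.2178 F2343
G01 X231.6241 Y159.2520
G01 X105.4986 Y62.2169
M5
G0 X43.8957 Y202.6537
M3 S741
G01 X145.5103 Y66.9748 F900
M5
G0 X0.0000 Y0.0000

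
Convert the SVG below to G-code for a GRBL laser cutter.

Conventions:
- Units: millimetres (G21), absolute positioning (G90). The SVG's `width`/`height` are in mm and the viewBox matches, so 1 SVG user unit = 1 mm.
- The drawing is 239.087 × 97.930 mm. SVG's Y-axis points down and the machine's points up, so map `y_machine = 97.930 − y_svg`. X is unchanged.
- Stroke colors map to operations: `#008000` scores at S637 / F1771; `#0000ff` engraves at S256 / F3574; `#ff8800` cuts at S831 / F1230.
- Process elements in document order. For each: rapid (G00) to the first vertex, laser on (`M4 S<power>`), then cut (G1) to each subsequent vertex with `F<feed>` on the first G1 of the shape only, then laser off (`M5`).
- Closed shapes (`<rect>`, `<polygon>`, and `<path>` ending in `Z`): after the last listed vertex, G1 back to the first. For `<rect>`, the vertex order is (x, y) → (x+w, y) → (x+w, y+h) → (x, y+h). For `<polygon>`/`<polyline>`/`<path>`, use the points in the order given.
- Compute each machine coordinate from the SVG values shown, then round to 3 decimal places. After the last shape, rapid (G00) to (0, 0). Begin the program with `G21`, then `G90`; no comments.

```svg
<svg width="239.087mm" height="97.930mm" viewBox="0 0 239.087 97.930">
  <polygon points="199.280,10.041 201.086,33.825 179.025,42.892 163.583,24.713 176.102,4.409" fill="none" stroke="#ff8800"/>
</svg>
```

Since the viewBox matches the mm dimensions, user units are millimetres directly. The only transform is the Y-flip y_m = 97.930 − y_svg.

Shape 1 is a regular polygon drawn with `<polygon>`. Its stroke #ff8800 means cut at S831, F1230. After flipping Y the toolpath is (199.280,87.889) → (201.086,64.105) → (179.025,55.038) → (163.583,73.217) → (176.102,93.521) → (199.280,87.889), returning to the start.

G21
G90
G00 X199.280 Y87.889
M4 S831
G1 X201.086 Y64.105 F1230
G1 X179.025 Y55.038
G1 X163.583 Y73.217
G1 X176.102 Y93.521
G1 X199.280 Y87.889
M5
G00 X0.000 Y0.000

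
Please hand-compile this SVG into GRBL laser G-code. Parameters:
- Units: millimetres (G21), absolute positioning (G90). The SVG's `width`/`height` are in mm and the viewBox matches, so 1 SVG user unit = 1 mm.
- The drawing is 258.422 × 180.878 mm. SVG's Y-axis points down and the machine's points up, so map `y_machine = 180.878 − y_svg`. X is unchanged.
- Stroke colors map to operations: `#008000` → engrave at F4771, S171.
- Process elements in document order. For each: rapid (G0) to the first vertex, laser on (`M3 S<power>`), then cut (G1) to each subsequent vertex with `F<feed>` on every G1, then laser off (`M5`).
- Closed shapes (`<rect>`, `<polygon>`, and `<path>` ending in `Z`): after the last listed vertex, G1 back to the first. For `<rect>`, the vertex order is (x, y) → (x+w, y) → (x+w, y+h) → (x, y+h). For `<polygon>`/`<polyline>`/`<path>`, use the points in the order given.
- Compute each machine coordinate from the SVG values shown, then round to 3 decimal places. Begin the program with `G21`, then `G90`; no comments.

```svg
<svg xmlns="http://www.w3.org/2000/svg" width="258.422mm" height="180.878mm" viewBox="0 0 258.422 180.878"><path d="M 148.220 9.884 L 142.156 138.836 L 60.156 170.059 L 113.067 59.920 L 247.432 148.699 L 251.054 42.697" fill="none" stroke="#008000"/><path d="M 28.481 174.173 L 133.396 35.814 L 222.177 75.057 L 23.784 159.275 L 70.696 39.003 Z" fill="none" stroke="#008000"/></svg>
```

G21
G90
G0 X148.220 Y170.994
M3 S171
G1 X142.156 Y42.042 F4771
G1 X60.156 Y10.819 F4771
G1 X113.067 Y120.958 F4771
G1 X247.432 Y32.179 F4771
G1 X251.054 Y138.181 F4771
M5
G0 X28.481 Y6.705
M3 S171
G1 X133.396 Y145.064 F4771
G1 X222.177 Y105.821 F4771
G1 X23.784 Y21.603 F4771
G1 X70.696 Y141.875 F4771
G1 X28.481 Y6.705 F4771
M5

1 u = 1 mm; y_m = 180.878 − y.

[1] `<path>` open polyline, #008000→engrave S171 F4771: (148.220,170.994) → (142.156,42.042) → (60.156,10.819) → (113.067,120.958) → (247.432,32.179) → (251.054,138.181)

[2] `<path>` closed polygon, #008000→engrave S171 F4771: (28.481,6.705) → (133.396,145.064) → (222.177,105.821) → (23.784,21.603) → (70.696,141.875) → (28.481,6.705) (closed)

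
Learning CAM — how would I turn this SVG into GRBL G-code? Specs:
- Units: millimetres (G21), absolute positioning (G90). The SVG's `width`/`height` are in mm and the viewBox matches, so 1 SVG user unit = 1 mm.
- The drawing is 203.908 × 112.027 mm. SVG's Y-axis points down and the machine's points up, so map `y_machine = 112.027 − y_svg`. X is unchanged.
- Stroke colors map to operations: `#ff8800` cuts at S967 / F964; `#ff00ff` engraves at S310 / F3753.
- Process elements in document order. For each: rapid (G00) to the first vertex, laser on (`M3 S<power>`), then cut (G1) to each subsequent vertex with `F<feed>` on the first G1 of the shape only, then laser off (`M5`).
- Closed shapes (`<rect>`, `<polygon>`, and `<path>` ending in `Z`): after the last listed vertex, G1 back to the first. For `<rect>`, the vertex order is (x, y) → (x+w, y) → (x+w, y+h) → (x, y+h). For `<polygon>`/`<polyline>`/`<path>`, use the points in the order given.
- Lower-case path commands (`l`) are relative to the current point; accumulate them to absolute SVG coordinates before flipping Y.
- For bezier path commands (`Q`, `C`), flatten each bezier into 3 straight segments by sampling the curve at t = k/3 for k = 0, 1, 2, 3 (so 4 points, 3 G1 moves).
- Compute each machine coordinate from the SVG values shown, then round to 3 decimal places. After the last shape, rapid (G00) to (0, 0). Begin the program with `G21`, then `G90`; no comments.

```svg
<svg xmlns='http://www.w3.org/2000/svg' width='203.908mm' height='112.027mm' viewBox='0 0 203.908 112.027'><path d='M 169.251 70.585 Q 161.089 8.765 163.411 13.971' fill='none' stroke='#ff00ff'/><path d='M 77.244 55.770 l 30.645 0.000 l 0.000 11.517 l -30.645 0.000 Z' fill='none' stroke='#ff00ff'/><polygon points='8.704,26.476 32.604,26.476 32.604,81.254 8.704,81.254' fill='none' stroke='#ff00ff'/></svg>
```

Since the viewBox matches the mm dimensions, user units are millimetres directly. The only transform is the Y-flip y_m = 112.027 − y_svg.

Shape 1 is a quadratic bezier drawn with `<path>`. Its stroke #ff00ff means engrave at S310, F3753. After flipping Y the toolpath is (169.251,41.442) → (164.975,75.208) → (163.028,94.079) → (163.411,98.056).

Shape 2 is a rectangle drawn with `<path>`. Its stroke #ff00ff means engrave at S310, F3753. After flipping Y the toolpath is (77.244,56.257) → (107.889,56.257) → (107.889,44.740) → (77.244,44.740) → (77.244,56.257), returning to the start.

Shape 3 is a rectangle drawn with `<polygon>`. Its stroke #ff00ff means engrave at S310, F3753. After flipping Y the toolpath is (8.704,85.551) → (32.604,85.551) → (32.604,30.773) → (8.704,30.773) → (8.704,85.551), returning to the start.

G21
G90
G00 X169.251 Y41.442
M3 S310
G1 X164.975 Y75.208 F3753
G1 X163.028 Y94.079
G1 X163.411 Y98.056
M5
G00 X77.244 Y56.257
M3 S310
G1 X107.889 Y56.257 F3753
G1 X107.889 Y44.740
G1 X77.244 Y44.740
G1 X77.244 Y56.257
M5
G00 X8.704 Y85.551
M3 S310
G1 X32.604 Y85.551 F3753
G1 X32.604 Y30.773
G1 X8.704 Y30.773
G1 X8.704 Y85.551
M5
G00 X0.000 Y0.000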